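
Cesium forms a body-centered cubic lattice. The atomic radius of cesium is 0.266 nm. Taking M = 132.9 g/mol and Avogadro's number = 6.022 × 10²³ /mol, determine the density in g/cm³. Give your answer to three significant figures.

In a BCC lattice, atoms touch along the body diagonal, so √3·a = 4r, giving a = 0.6143 nm = 6.143 × 10^-8 cm.
With Z = 2, ρ = Z·M/(N_A·a³) = 2 × 132.9 / (6.022 × 10²³ × 2.318 × 10^-22) = 1.904 g/cm³.

1.90 g/cm³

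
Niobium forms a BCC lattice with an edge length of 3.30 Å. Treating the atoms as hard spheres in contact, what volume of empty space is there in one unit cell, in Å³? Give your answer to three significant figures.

In a BCC lattice atoms touch along the body diagonal, so √3·a = 4r, so r = 0.4330a = 1.429 Å.
V_cell = a³ = 35.94 Å³; V_atoms = 2 × (4/3)πr³ = 24.44 Å³.
Empty space = 35.94 − 24.44 = 11.5 Å³.

11.5 Å³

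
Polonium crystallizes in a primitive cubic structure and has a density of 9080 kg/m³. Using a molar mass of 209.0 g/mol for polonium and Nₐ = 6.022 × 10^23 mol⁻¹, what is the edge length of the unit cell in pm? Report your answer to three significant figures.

With Z = 1 atom per simple cubic cell, a³ = Z·M/(N_A·ρ) = 1 × 209.0 / (6.022 × 10²³ × 9.080 g/cm³) = 3.822 × 10^-23 cm³.
a = (3.822 × 10^-23)^(1/3) = 3.369 × 10^-8 cm = 337 pm.

337 pm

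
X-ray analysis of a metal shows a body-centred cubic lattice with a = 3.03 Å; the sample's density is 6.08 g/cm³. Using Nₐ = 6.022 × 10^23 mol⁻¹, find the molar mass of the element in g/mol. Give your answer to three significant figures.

A BCC cell has Z = 2 atoms; a = 3.030 × 10^-8 cm.
M = ρ·N_A·a³/Z = 6.08 × 6.022 × 10²³ × 2.782 × 10^-23 / 2 = 50.9 g/mol.

50.9 g/mol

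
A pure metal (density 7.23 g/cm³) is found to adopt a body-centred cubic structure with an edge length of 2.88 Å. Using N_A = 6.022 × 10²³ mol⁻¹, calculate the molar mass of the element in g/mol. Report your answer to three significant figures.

52.0 g/mol

A BCC cell has Z = 2 atoms; a = 2.880 × 10^-8 cm.
M = ρ·N_A·a³/Z = 7.23 × 6.022 × 10²³ × 2.389 × 10^-23 / 2 = 52.0 g/mol.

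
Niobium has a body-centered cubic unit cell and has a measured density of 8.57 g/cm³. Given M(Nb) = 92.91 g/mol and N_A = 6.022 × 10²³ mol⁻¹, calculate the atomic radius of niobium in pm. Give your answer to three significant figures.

143 pm

For a BCC cell (Z = 2), a³ = Z·M/(N_A·ρ) = 2 × 92.91 / (6.022 × 10²³ × 8.570) = 3.601 × 10^-23 cm³, so a = 3.302 × 10^-8 cm = 330.2 pm.
Atoms touch along the body diagonal, so √3·a = 4r, so r = 0.4330 × a = 143 pm.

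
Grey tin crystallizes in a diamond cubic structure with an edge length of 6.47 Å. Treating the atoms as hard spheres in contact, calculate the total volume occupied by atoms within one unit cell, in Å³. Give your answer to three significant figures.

92.1 Å³

In a diamond cubic lattice nearest neighbors lie along the body diagonal with √3·a = 8r, so r = 0.2165a = 1.401 Å.
V_atoms = Z × (4/3)πr³ = 8 × (4/3)π × (1.401)³ = 92.1 Å³.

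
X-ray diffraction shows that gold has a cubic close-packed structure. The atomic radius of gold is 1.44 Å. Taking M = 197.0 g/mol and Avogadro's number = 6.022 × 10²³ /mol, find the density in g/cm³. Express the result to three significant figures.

19.4 g/cm³

In an FCC lattice, atoms touch along the face diagonal, so √2·a = 4r, giving a = 4.073 Å = 4.073 × 10^-8 cm.
With Z = 4, ρ = Z·M/(N_A·a³) = 4 × 197.0 / (6.022 × 10²³ × 6.757 × 10^-23) = 19.37 g/cm³.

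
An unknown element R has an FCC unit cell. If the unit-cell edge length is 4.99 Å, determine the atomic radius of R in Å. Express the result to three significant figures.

1.76 Å

In an FCC lattice, atoms touch along the face diagonal, so √2·a = 4r.
r = √2·a/4 = 1.4142 × 4.99 / 4 = 1.76 Å.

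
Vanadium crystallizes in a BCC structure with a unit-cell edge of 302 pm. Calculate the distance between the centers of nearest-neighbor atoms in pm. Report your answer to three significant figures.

In a BCC structure, atoms touch along the body diagonal, so √3·a = 4r; the nearest-neighbor distance equals 2r = 0.8660·a.
d = 0.8660 × 302 = 262 pm.

262 pm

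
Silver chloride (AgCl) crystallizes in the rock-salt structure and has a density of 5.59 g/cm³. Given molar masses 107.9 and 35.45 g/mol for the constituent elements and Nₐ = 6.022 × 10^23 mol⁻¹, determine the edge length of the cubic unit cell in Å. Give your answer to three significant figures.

M(AgCl) = 143.35 g/mol; Z = 4 formula units per cell.
a³ = Z·M/(N_A·ρ) = 4 × 143.35 / (6.022 × 10²³ × 5.59) = 1.703 × 10^-22 cm³, so a = 5.543 × 10^-8 cm = 5.54 Å.

5.54 Å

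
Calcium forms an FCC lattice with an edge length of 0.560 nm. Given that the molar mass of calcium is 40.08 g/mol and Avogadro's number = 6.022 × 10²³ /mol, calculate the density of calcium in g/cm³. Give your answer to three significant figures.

An FCC unit cell contains Z = 4 atoms.
Cell volume: a³ = (0.560 nm)³ = (5.600 × 10^-8 cm)³ = 1.756 × 10^-22 cm³.
ρ = Z·M/(N_A·a³) = 4 × 40.08 / (6.022 × 10²³ × 1.756 × 10^-22) = 1.516 g/cm³.

1.52 g/cm³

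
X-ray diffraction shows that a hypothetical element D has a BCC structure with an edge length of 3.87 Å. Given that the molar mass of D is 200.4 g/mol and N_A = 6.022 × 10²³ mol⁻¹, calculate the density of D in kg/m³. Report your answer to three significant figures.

A BCC unit cell contains Z = 2 atoms.
Cell volume: a³ = (3.87 Å)³ = (3.870 × 10^-8 cm)³ = 5.796 × 10^-23 cm³.
ρ = Z·M/(N_A·a³) = 2 × 200.4 / (6.022 × 10²³ × 5.796 × 10^-23) = 11.48 g/cm³ = 11500 kg/m³.

11500 kg/m³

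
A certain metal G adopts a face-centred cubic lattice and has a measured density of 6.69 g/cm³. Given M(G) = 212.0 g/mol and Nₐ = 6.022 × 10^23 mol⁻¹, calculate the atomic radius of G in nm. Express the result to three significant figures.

0.210 nm

For an FCC cell (Z = 4), a³ = Z·M/(N_A·ρ) = 4 × 212.0 / (6.022 × 10²³ × 6.690) = 2.105 × 10^-22 cm³, so a = 5.949 × 10^-8 cm = 0.5949 nm.
Atoms touch along the face diagonal, so √2·a = 4r, so r = 0.3536 × a = 0.210 nm.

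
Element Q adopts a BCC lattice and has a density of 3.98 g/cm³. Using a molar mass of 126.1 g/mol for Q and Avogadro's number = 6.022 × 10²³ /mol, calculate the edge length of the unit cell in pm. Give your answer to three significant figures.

With Z = 2 atoms per BCC cell, a³ = Z·M/(N_A·ρ) = 2 × 126.1 / (6.022 × 10²³ × 3.980 g/cm³) = 1.052 × 10^-22 cm³.
a = (1.052 × 10^-22)^(1/3) = 4.721 × 10^-8 cm = 472 pm.

472 pm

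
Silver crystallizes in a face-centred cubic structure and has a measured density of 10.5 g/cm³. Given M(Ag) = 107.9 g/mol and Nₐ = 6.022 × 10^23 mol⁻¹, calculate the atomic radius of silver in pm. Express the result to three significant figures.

144 pm

For an FCC cell (Z = 4), a³ = Z·M/(N_A·ρ) = 4 × 107.9 / (6.022 × 10²³ × 10.50) = 6.826 × 10^-23 cm³, so a = 4.087 × 10^-8 cm = 408.7 pm.
Atoms touch along the face diagonal, so √2·a = 4r, so r = 0.3536 × a = 144 pm.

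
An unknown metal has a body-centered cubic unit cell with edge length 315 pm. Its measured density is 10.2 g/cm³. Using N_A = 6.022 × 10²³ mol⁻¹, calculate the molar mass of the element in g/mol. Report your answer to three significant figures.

A BCC cell has Z = 2 atoms; a = 3.150 × 10^-8 cm.
M = ρ·N_A·a³/Z = 10.2 × 6.022 × 10²³ × 3.126 × 10^-23 / 2 = 96.0 g/mol.

96.0 g/mol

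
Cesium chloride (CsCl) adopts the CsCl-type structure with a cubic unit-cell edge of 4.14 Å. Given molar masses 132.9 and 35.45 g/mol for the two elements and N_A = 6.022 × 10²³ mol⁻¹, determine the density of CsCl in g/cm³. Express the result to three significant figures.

The CsCl-type structure contains Z = 1 formula unit per cell; M(CsCl) = 132.9 + 35.45 = 168.35 g/mol.
a³ = (4.140 × 10^-8 cm)³ = 7.096 × 10^-23 cm³.
ρ = 1 × 168.35 / (6.022 × 10²³ × 7.096 × 10^-23) = 3.940 g/cm³.

3.94 g/cm³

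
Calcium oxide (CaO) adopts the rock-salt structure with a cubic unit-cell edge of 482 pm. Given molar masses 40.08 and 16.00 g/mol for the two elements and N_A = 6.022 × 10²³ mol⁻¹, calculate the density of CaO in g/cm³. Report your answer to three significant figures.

The rock-salt structure contains Z = 4 formula units per cell; M(CaO) = 40.08 + 16.00 = 56.08 g/mol.
a³ = (4.820 × 10^-8 cm)³ = 1.120 × 10^-22 cm³.
ρ = 4 × 56.08 / (6.022 × 10²³ × 1.120 × 10^-22) = 3.326 g/cm³.

3.33 g/cm³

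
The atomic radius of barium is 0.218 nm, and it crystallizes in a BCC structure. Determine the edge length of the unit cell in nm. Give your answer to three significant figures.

0.503 nm

In a BCC lattice, atoms touch along the body diagonal, so √3·a = 4r.
a = 4r/√3 = 4 × 0.218 / 1.7321 = 0.503 nm.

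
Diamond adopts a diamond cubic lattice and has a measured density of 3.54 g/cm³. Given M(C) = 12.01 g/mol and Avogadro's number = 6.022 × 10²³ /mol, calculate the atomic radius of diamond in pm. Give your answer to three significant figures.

For a diamond cubic cell (Z = 8), a³ = Z·M/(N_A·ρ) = 8 × 12.01 / (6.022 × 10²³ × 3.540) = 4.507 × 10^-23 cm³, so a = 3.559 × 10^-8 cm = 355.9 pm.
Nearest neighbors lie along the body diagonal with √3·a = 8r, so r = 0.2165 × a = 77.0 pm.

77.0 pm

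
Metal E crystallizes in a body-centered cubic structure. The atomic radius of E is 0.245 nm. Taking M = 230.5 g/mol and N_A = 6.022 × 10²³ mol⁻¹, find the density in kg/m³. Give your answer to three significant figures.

In a BCC lattice, atoms touch along the body diagonal, so √3·a = 4r, giving a = 0.5658 nm = 5.658 × 10^-8 cm.
With Z = 2, ρ = Z·M/(N_A·a³) = 2 × 230.5 / (6.022 × 10²³ × 1.811 × 10^-22) = 4.226 g/cm³ = 4230 kg/m³.

4230 kg/m³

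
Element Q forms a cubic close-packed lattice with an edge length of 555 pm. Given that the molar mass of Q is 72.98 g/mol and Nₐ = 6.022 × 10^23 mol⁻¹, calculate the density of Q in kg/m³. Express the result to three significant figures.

An FCC unit cell contains Z = 4 atoms.
Cell volume: a³ = (555 pm)³ = (5.550 × 10^-8 cm)³ = 1.710 × 10^-22 cm³.
ρ = Z·M/(N_A·a³) = 4 × 72.98 / (6.022 × 10²³ × 1.710 × 10^-22) = 2.836 g/cm³ = 2840 kg/m³.

2840 kg/m³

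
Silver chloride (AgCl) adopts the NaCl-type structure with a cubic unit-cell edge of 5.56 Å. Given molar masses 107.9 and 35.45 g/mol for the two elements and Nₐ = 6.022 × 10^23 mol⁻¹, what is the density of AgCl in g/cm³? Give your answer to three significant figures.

The NaCl-type structure contains Z = 4 formula units per cell; M(AgCl) = 107.9 + 35.45 = 143.35 g/mol.
a³ = (5.560 × 10^-8 cm)³ = 1.719 × 10^-22 cm³.
ρ = 4 × 143.35 / (6.022 × 10²³ × 1.719 × 10^-22) = 5.540 g/cm³.

5.54 g/cm³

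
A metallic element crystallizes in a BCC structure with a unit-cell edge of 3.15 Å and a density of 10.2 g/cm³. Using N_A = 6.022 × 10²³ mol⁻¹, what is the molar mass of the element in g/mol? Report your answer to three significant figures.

96.0 g/mol

A BCC cell has Z = 2 atoms; a = 3.150 × 10^-8 cm.
M = ρ·N_A·a³/Z = 10.2 × 6.022 × 10²³ × 3.126 × 10^-23 / 2 = 96.0 g/mol.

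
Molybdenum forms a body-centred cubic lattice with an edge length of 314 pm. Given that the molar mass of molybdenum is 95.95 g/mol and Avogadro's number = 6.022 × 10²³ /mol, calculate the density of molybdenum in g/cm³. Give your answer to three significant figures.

A BCC unit cell contains Z = 2 atoms.
Cell volume: a³ = (314 pm)³ = (3.140 × 10^-8 cm)³ = 3.096 × 10^-23 cm³.
ρ = Z·M/(N_A·a³) = 2 × 95.95 / (6.022 × 10²³ × 3.096 × 10^-23) = 10.29 g/cm³.

10.3 g/cm³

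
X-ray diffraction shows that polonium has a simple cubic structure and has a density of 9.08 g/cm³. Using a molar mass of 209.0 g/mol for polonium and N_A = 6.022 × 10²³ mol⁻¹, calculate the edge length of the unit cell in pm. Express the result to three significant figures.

337 pm

With Z = 1 atom per simple cubic cell, a³ = Z·M/(N_A·ρ) = 1 × 209.0 / (6.022 × 10²³ × 9.080 g/cm³) = 3.822 × 10^-23 cm³.
a = (3.822 × 10^-23)^(1/3) = 3.369 × 10^-8 cm = 337 pm.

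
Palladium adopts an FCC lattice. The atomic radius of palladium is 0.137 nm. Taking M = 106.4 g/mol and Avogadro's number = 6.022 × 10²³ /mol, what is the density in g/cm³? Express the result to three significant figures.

12.1 g/cm³

In an FCC lattice, atoms touch along the face diagonal, so √2·a = 4r, giving a = 0.3875 nm = 3.875 × 10^-8 cm.
With Z = 4, ρ = Z·M/(N_A·a³) = 4 × 106.4 / (6.022 × 10²³ × 5.818 × 10^-23) = 12.15 g/cm³.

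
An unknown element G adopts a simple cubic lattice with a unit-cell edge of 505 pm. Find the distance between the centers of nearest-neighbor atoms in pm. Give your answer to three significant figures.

In a simple cubic structure, atoms touch along the cell edge, so a = 2r; the nearest-neighbor distance equals 2r = 1.000·a.
d = 1.000 × 505 = 505 pm.

505 pm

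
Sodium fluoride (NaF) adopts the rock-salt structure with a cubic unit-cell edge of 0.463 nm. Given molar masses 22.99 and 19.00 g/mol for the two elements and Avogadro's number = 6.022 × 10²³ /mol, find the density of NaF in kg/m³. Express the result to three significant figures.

The rock-salt structure contains Z = 4 formula units per cell; M(NaF) = 22.99 + 19.00 = 41.99 g/mol.
a³ = (4.630 × 10^-8 cm)³ = 9.925 × 10^-23 cm³.
ρ = 4 × 41.99 / (6.022 × 10²³ × 9.925 × 10^-23) = 2.810 g/cm³ = 2810 kg/m³.

2810 kg/m³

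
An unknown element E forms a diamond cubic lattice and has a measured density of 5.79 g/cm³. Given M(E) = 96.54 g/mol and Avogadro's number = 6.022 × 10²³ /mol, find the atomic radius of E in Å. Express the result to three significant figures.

1.31 Å

For a diamond cubic cell (Z = 8), a³ = Z·M/(N_A·ρ) = 8 × 96.54 / (6.022 × 10²³ × 5.790) = 2.215 × 10^-22 cm³, so a = 6.051 × 10^-8 cm = 6.051 Å.
Nearest neighbors lie along the body diagonal with √3·a = 8r, so r = 0.2165 × a = 1.31 Å.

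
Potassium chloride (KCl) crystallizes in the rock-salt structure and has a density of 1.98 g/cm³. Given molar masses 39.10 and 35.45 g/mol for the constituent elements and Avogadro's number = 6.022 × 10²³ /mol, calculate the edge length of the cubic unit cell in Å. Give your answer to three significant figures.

M(KCl) = 74.55 g/mol; Z = 4 formula units per cell.
a³ = Z·M/(N_A·ρ) = 4 × 74.55 / (6.022 × 10²³ × 1.98) = 2.501 × 10^-22 cm³, so a = 6.300 × 10^-8 cm = 6.30 Å.

6.30 Å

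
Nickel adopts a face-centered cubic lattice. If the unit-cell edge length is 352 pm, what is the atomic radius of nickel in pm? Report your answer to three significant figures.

In an FCC lattice, atoms touch along the face diagonal, so √2·a = 4r.
r = √2·a/4 = 1.4142 × 352 / 4 = 124 pm.

124 pm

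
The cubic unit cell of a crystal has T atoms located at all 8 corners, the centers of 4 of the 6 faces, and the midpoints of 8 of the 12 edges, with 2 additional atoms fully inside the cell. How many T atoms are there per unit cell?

7

Corner atoms are shared by 8 cells (1/8 each), face atoms by 2 (1/2 each), edge atoms by 4 (1/4 each), interior atoms are unshared.
Net atoms = 8 × 1/8 + 4 × 1/2 + 8 × 1/4 + 2 = 1 + 2 + 2 + 2 = 7.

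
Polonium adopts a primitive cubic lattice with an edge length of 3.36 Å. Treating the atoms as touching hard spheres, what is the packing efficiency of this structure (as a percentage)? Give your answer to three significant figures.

In a simple cubic lattice atoms touch along the cell edge, so a = 2r, so r = 0.5000a = 1.680 Å.
Packing fraction = Z·(4/3)πr³ / a³ = 1 × (4/3)π × (1.680)³ / (3.36)³ = 0.5236 = 52.4%.

52.4%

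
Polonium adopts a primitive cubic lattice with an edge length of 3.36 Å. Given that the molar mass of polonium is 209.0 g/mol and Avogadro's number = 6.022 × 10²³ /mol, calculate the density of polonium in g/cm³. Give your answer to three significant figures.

A simple cubic unit cell contains Z = 1 atom.
Cell volume: a³ = (3.36 Å)³ = (3.360 × 10^-8 cm)³ = 3.793 × 10^-23 cm³.
ρ = Z·M/(N_A·a³) = 1 × 209.0 / (6.022 × 10²³ × 3.793 × 10^-23) = 9.149 g/cm³.

9.15 g/cm³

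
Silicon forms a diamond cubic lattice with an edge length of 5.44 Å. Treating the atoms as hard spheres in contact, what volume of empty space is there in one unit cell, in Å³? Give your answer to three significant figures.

106 Å³

In a diamond cubic lattice nearest neighbors lie along the body diagonal with √3·a = 8r, so r = 0.2165a = 1.178 Å.
V_cell = a³ = 161.0 Å³; V_atoms = 8 × (4/3)πr³ = 54.75 Å³.
Empty space = 161.0 − 54.75 = 106 Å³.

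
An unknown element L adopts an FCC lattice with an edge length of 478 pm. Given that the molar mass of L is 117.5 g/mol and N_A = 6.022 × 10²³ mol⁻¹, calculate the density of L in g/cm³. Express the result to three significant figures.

7.15 g/cm³

An FCC unit cell contains Z = 4 atoms.
Cell volume: a³ = (478 pm)³ = (4.780 × 10^-8 cm)³ = 1.092 × 10^-22 cm³.
ρ = Z·M/(N_A·a³) = 4 × 117.5 / (6.022 × 10²³ × 1.092 × 10^-22) = 7.146 g/cm³.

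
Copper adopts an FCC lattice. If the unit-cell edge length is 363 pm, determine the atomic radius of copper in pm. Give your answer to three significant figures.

128 pm

In an FCC lattice, atoms touch along the face diagonal, so √2·a = 4r.
r = √2·a/4 = 1.4142 × 363 / 4 = 128 pm.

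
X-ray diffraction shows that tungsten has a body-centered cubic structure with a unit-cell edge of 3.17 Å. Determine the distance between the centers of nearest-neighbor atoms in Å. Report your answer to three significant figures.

In a BCC structure, atoms touch along the body diagonal, so √3·a = 4r; the nearest-neighbor distance equals 2r = 0.8660·a.
d = 0.8660 × 3.17 = 2.75 Å.

2.75 Å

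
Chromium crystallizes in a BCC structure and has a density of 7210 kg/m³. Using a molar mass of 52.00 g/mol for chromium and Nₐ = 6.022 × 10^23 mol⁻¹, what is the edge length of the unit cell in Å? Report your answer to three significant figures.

With Z = 2 atoms per BCC cell, a³ = Z·M/(N_A·ρ) = 2 × 52.00 / (6.022 × 10²³ × 7.210 g/cm³) = 2.395 × 10^-23 cm³.
a = (2.395 × 10^-23)^(1/3) = 2.883 × 10^-8 cm = 2.88 Å.

2.88 Å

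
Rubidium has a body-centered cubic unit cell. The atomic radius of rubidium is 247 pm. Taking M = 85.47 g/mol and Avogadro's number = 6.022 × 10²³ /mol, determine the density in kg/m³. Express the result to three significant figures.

In a BCC lattice, atoms touch along the body diagonal, so √3·a = 4r, giving a = 570.4 pm = 5.704 × 10^-8 cm.
With Z = 2, ρ = Z·M/(N_A·a³) = 2 × 85.47 / (6.022 × 10²³ × 1.856 × 10^-22) = 1.529 g/cm³ = 1530 kg/m³.

1530 kg/m³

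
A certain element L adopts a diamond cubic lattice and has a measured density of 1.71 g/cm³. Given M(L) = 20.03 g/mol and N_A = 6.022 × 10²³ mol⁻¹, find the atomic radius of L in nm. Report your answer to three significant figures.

For a diamond cubic cell (Z = 8), a³ = Z·M/(N_A·ρ) = 8 × 20.03 / (6.022 × 10²³ × 1.710) = 1.556 × 10^-22 cm³, so a = 5.379 × 10^-8 cm = 0.5379 nm.
Nearest neighbors lie along the body diagonal with √3·a = 8r, so r = 0.2165 × a = 0.116 nm.

0.116 nm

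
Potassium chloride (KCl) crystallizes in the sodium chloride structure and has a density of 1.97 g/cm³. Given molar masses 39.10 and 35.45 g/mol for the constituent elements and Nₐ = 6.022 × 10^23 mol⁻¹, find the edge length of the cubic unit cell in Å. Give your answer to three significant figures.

M(KCl) = 74.55 g/mol; Z = 4 formula units per cell.
a³ = Z·M/(N_A·ρ) = 4 × 74.55 / (6.022 × 10²³ × 1.97) = 2.514 × 10^-22 cm³, so a = 6.311 × 10^-8 cm = 6.31 Å.

6.31 Å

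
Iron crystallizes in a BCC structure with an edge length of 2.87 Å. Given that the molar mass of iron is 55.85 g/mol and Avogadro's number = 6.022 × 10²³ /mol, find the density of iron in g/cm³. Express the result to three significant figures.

A BCC unit cell contains Z = 2 atoms.
Cell volume: a³ = (2.87 Å)³ = (2.870 × 10^-8 cm)³ = 2.364 × 10^-23 cm³.
ρ = Z·M/(N_A·a³) = 2 × 55.85 / (6.022 × 10²³ × 2.364 × 10^-23) = 7.846 g/cm³.

7.85 g/cm³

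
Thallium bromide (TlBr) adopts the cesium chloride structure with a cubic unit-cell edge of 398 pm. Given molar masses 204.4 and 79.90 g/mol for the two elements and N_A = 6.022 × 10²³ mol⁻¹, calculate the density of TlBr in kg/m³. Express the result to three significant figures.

7490 kg/m³

The cesium chloride structure contains Z = 1 formula unit per cell; M(TlBr) = 204.4 + 79.90 = 284.3 g/mol.
a³ = (3.980 × 10^-8 cm)³ = 6.304 × 10^-23 cm³.
ρ = 1 × 284.3 / (6.022 × 10²³ × 6.304 × 10^-23) = 7.488 g/cm³ = 7490 kg/m³.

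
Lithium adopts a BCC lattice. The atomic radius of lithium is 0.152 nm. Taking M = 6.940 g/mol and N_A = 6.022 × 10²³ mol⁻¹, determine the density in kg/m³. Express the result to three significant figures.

533 kg/m³

In a BCC lattice, atoms touch along the body diagonal, so √3·a = 4r, giving a = 0.3510 nm = 3.510 × 10^-8 cm.
With Z = 2, ρ = Z·M/(N_A·a³) = 2 × 6.940 / (6.022 × 10²³ × 4.325 × 10^-23) = 0.5329 g/cm³ = 533 kg/m³.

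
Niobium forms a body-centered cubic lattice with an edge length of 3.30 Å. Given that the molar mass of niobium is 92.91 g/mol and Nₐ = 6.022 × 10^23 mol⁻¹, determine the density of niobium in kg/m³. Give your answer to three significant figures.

A BCC unit cell contains Z = 2 atoms.
Cell volume: a³ = (3.30 Å)³ = (3.300 × 10^-8 cm)³ = 3.594 × 10^-23 cm³.
ρ = Z·M/(N_A·a³) = 2 × 92.91 / (6.022 × 10²³ × 3.594 × 10^-23) = 8.586 g/cm³ = 8590 kg/m³.

8590 kg/m³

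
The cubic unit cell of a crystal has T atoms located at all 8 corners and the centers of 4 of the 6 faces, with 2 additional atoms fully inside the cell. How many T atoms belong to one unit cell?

5

Corner atoms are shared by 8 cells (1/8 each), face atoms by 2 (1/2 each), interior atoms are unshared.
Net atoms = 8 × 1/8 + 4 × 1/2 + 2 = 1 + 2 + 2 = 5.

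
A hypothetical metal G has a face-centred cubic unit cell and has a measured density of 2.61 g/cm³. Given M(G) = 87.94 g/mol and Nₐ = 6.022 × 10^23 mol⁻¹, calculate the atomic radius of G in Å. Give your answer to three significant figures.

For an FCC cell (Z = 4), a³ = Z·M/(N_A·ρ) = 4 × 87.94 / (6.022 × 10²³ × 2.610) = 2.238 × 10^-22 cm³, so a = 6.071 × 10^-8 cm = 6.071 Å.
Atoms touch along the face diagonal, so √2·a = 4r, so r = 0.3536 × a = 2.15 Å.

2.15 Å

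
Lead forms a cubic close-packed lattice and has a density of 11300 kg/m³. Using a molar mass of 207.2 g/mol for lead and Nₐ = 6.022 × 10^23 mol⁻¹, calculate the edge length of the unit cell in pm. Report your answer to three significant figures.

496 pm

With Z = 4 atoms per FCC cell, a³ = Z·M/(N_A·ρ) = 4 × 207.2 / (6.022 × 10²³ × 11.30 g/cm³) = 1.218 × 10^-22 cm³.
a = (1.218 × 10^-22)^(1/3) = 4.957 × 10^-8 cm = 496 pm.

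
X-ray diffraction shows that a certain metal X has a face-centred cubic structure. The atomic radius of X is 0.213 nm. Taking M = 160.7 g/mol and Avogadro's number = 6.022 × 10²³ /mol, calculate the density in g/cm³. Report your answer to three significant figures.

4.88 g/cm³

In an FCC lattice, atoms touch along the face diagonal, so √2·a = 4r, giving a = 0.6025 nm = 6.025 × 10^-8 cm.
With Z = 4, ρ = Z·M/(N_A·a³) = 4 × 160.7 / (6.022 × 10²³ × 2.187 × 10^-22) = 4.882 g/cm³.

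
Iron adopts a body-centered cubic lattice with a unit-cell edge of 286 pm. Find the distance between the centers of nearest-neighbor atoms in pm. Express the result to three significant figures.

248 pm

In a BCC structure, atoms touch along the body diagonal, so √3·a = 4r; the nearest-neighbor distance equals 2r = 0.8660·a.
d = 0.8660 × 286 = 248 pm.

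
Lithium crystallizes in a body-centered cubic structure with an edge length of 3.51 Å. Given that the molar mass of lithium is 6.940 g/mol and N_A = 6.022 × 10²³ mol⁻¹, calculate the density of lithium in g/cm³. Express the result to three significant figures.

0.533 g/cm³

A BCC unit cell contains Z = 2 atoms.
Cell volume: a³ = (3.51 Å)³ = (3.510 × 10^-8 cm)³ = 4.324 × 10^-23 cm³.
ρ = Z·M/(N_A·a³) = 2 × 6.940 / (6.022 × 10²³ × 4.324 × 10^-23) = 0.5330 g/cm³.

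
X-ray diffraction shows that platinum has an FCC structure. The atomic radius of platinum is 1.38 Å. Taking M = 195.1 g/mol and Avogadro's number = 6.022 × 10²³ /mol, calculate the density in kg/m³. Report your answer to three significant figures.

21800 kg/m³

In an FCC lattice, atoms touch along the face diagonal, so √2·a = 4r, giving a = 3.903 Å = 3.903 × 10^-8 cm.
With Z = 4, ρ = Z·M/(N_A·a³) = 4 × 195.1 / (6.022 × 10²³ × 5.947 × 10^-23) = 21.79 g/cm³ = 21800 kg/m³.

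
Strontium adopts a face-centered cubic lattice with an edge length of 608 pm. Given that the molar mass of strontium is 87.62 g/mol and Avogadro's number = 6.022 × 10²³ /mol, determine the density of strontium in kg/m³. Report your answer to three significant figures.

2590 kg/m³

An FCC unit cell contains Z = 4 atoms.
Cell volume: a³ = (608 pm)³ = (6.080 × 10^-8 cm)³ = 2.248 × 10^-22 cm³.
ρ = Z·M/(N_A·a³) = 4 × 87.62 / (6.022 × 10²³ × 2.248 × 10^-22) = 2.589 g/cm³ = 2590 kg/m³.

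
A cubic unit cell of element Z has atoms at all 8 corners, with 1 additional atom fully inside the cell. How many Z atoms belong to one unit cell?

Corner atoms are shared by 8 cells (1/8 each), interior atoms are unshared.
Net atoms = 8 × 1/8 + 1 = 1 + 1 = 2.

2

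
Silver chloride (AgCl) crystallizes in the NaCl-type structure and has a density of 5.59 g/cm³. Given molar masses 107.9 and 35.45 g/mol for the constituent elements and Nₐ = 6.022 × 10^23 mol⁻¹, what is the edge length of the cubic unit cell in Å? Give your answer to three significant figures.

M(AgCl) = 143.35 g/mol; Z = 4 formula units per cell.
a³ = Z·M/(N_A·ρ) = 4 × 143.35 / (6.022 × 10²³ × 5.59) = 1.703 × 10^-22 cm³, so a = 5.543 × 10^-8 cm = 5.54 Å.

5.54 Å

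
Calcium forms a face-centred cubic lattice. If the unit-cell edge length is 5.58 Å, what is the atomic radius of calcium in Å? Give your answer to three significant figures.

In an FCC lattice, atoms touch along the face diagonal, so √2·a = 4r.
r = √2·a/4 = 1.4142 × 5.58 / 4 = 1.97 Å.

1.97 Å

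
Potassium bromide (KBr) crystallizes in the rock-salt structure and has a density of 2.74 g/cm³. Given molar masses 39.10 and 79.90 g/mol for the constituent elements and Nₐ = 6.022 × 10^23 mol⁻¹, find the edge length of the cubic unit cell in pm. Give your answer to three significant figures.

M(KBr) = 119.0 g/mol; Z = 4 formula units per cell.
a³ = Z·M/(N_A·ρ) = 4 × 119.0 / (6.022 × 10²³ × 2.74) = 2.885 × 10^-22 cm³, so a = 6.608 × 10^-8 cm = 661 pm.

661 pm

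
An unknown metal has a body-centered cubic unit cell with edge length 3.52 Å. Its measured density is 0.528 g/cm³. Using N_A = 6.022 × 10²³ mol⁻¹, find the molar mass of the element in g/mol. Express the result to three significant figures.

A BCC cell has Z = 2 atoms; a = 3.520 × 10^-8 cm.
M = ρ·N_A·a³/Z = 0.528 × 6.022 × 10²³ × 4.361 × 10^-23 / 2 = 6.93 g/mol.

6.93 g/mol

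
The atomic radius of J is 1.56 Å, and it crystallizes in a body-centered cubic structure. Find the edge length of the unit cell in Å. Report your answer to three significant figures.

3.60 Å

In a BCC lattice, atoms touch along the body diagonal, so √3·a = 4r.
a = 4r/√3 = 4 × 1.56 / 1.7321 = 3.60 Å.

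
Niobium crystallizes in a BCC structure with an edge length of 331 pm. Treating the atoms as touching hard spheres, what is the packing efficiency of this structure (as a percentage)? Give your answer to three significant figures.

In a BCC lattice atoms touch along the body diagonal, so √3·a = 4r, so r = 0.4330a = 143.3 pm.
Packing fraction = Z·(4/3)πr³ / a³ = 2 × (4/3)π × (143.3)³ / (331)³ = 0.6802 = 68.0%.

68.0%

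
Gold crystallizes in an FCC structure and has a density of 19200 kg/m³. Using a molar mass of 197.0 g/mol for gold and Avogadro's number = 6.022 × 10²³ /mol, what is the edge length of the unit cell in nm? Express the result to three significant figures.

0.408 nm

With Z = 4 atoms per FCC cell, a³ = Z·M/(N_A·ρ) = 4 × 197.0 / (6.022 × 10²³ × 19.20 g/cm³) = 6.815 × 10^-23 cm³.
a = (6.815 × 10^-23)^(1/3) = 4.085 × 10^-8 cm = 0.408 nm.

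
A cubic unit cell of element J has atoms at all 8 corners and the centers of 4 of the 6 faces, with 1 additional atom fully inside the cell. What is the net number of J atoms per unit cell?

Corner atoms are shared by 8 cells (1/8 each), face atoms by 2 (1/2 each), interior atoms are unshared.
Net atoms = 8 × 1/8 + 4 × 1/2 + 1 = 1 + 2 + 1 = 4.

4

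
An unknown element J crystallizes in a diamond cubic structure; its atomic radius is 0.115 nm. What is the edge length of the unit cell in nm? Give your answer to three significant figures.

0.531 nm

In a diamond cubic lattice, nearest neighbors lie along the body diagonal with √3·a = 8r.
a = 8r/√3 = 8 × 0.115 / 1.7321 = 0.531 nm.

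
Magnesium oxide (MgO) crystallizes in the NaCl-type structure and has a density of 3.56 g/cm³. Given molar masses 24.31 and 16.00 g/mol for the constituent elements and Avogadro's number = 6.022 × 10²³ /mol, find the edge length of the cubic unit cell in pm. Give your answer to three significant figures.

422 pm

M(MgO) = 40.31 g/mol; Z = 4 formula units per cell.
a³ = Z·M/(N_A·ρ) = 4 × 40.31 / (6.022 × 10²³ × 3.56) = 7.521 × 10^-23 cm³, so a = 4.221 × 10^-8 cm = 422 pm.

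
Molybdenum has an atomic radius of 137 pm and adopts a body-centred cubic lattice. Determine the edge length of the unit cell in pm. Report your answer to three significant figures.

316 pm

In a BCC lattice, atoms touch along the body diagonal, so √3·a = 4r.
a = 4r/√3 = 4 × 137 / 1.7321 = 316 pm.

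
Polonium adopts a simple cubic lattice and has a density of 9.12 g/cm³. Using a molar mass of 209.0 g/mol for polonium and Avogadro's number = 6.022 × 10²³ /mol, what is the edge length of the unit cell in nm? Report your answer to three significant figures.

0.336 nm

With Z = 1 atom per simple cubic cell, a³ = Z·M/(N_A·ρ) = 1 × 209.0 / (6.022 × 10²³ × 9.120 g/cm³) = 3.805 × 10^-23 cm³.
a = (3.805 × 10^-23)^(1/3) = 3.364 × 10^-8 cm = 0.336 nm.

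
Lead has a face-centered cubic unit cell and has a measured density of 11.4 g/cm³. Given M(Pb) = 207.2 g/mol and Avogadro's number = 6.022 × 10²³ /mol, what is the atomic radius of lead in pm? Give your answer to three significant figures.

For an FCC cell (Z = 4), a³ = Z·M/(N_A·ρ) = 4 × 207.2 / (6.022 × 10²³ × 11.40) = 1.207 × 10^-22 cm³, so a = 4.942 × 10^-8 cm = 494.2 pm.
Atoms touch along the face diagonal, so √2·a = 4r, so r = 0.3536 × a = 175 pm.

175 pm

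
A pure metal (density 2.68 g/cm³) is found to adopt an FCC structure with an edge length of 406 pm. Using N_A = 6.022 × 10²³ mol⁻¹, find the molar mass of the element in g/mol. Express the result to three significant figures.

An FCC cell has Z = 4 atoms; a = 4.060 × 10^-8 cm.
M = ρ·N_A·a³/Z = 2.68 × 6.022 × 10²³ × 6.692 × 10^-23 / 4 = 27.0 g/mol.

27.0 g/mol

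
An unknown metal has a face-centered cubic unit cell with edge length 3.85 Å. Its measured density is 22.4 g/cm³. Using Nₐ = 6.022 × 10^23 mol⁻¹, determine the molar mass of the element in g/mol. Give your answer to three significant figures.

An FCC cell has Z = 4 atoms; a = 3.850 × 10^-8 cm.
M = ρ·N_A·a³/Z = 22.4 × 6.022 × 10²³ × 5.707 × 10^-23 / 4 = 192 g/mol.

192 g/mol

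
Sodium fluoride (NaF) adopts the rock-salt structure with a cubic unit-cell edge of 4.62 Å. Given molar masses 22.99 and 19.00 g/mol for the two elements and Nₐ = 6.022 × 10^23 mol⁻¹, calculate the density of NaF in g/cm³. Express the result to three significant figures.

The rock-salt structure contains Z = 4 formula units per cell; M(NaF) = 22.99 + 19.00 = 41.99 g/mol.
a³ = (4.620 × 10^-8 cm)³ = 9.861 × 10^-23 cm³.
ρ = 4 × 41.99 / (6.022 × 10²³ × 9.861 × 10^-23) = 2.828 g/cm³.

2.83 g/cm³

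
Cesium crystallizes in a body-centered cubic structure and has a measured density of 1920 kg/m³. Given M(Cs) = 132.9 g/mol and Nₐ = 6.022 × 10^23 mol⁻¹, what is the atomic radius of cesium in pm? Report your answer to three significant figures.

For a BCC cell (Z = 2), a³ = Z·M/(N_A·ρ) = 2 × 132.9 / (6.022 × 10²³ × 1.920) = 2.299 × 10^-22 cm³, so a = 6.126 × 10^-8 cm = 612.6 pm.
Atoms touch along the body diagonal, so √3·a = 4r, so r = 0.4330 × a = 265 pm.

265 pm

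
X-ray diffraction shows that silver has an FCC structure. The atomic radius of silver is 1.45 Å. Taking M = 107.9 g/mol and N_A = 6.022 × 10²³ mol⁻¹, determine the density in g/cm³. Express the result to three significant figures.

10.4 g/cm³

In an FCC lattice, atoms touch along the face diagonal, so √2·a = 4r, giving a = 4.101 Å = 4.101 × 10^-8 cm.
With Z = 4, ρ = Z·M/(N_A·a³) = 4 × 107.9 / (6.022 × 10²³ × 6.898 × 10^-23) = 10.39 g/cm³.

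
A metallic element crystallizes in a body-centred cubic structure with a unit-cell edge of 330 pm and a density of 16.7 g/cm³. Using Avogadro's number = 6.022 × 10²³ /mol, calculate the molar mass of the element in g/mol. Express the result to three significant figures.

A BCC cell has Z = 2 atoms; a = 3.300 × 10^-8 cm.
M = ρ·N_A·a³/Z = 16.7 × 6.022 × 10²³ × 3.594 × 10^-23 / 2 = 181 g/mol.

181 g/mol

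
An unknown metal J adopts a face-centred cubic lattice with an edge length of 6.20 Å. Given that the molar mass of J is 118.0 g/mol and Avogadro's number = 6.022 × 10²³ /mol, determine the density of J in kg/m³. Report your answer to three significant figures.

An FCC unit cell contains Z = 4 atoms.
Cell volume: a³ = (6.20 Å)³ = (6.200 × 10^-8 cm)³ = 2.383 × 10^-22 cm³.
ρ = Z·M/(N_A·a³) = 4 × 118.0 / (6.022 × 10²³ × 2.383 × 10^-22) = 3.289 g/cm³ = 3290 kg/m³.

3290 kg/m³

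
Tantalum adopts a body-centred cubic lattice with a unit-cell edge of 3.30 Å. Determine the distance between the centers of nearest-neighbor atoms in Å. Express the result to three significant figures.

2.86 Å

In a BCC structure, atoms touch along the body diagonal, so √3·a = 4r; the nearest-neighbor distance equals 2r = 0.8660·a.
d = 0.8660 × 3.30 = 2.86 Å.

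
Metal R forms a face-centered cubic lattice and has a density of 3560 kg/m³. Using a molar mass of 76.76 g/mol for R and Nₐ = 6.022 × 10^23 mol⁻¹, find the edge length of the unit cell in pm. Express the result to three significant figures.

523 pm

With Z = 4 atoms per FCC cell, a³ = Z·M/(N_A·ρ) = 4 × 76.76 / (6.022 × 10²³ × 3.560 g/cm³) = 1.432 × 10^-22 cm³.
a = (1.432 × 10^-22)^(1/3) = 5.232 × 10^-8 cm = 523 pm.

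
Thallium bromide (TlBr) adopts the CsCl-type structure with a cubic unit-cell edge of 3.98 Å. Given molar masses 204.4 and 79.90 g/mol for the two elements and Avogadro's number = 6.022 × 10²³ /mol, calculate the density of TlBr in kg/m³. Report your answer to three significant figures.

7490 kg/m³

The CsCl-type structure contains Z = 1 formula unit per cell; M(TlBr) = 204.4 + 79.90 = 284.3 g/mol.
a³ = (3.980 × 10^-8 cm)³ = 6.304 × 10^-23 cm³.
ρ = 1 × 284.3 / (6.022 × 10²³ × 6.304 × 10^-23) = 7.488 g/cm³ = 7490 kg/m³.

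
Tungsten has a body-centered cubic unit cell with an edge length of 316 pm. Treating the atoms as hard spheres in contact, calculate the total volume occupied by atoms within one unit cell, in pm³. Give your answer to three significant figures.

In a BCC lattice atoms touch along the body diagonal, so √3·a = 4r, so r = 0.4330a = 136.8 pm.
V_atoms = Z × (4/3)πr³ = 2 × (4/3)π × (136.8)³ = 2.15 × 10^7 pm³.

2.15 × 10^7 pm³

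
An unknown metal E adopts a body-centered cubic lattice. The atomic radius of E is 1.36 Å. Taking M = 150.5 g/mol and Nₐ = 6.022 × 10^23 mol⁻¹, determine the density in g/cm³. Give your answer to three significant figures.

16.1 g/cm³

In a BCC lattice, atoms touch along the body diagonal, so √3·a = 4r, giving a = 3.141 Å = 3.141 × 10^-8 cm.
With Z = 2, ρ = Z·M/(N_A·a³) = 2 × 150.5 / (6.022 × 10²³ × 3.098 × 10^-23) = 16.13 g/cm³.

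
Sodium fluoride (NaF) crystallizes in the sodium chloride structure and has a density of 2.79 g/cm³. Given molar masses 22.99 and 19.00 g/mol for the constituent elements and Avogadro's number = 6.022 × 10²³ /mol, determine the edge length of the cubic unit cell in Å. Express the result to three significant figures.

4.64 Å

M(NaF) = 41.99 g/mol; Z = 4 formula units per cell.
a³ = Z·M/(N_A·ρ) = 4 × 41.99 / (6.022 × 10²³ × 2.79) = 9.997 × 10^-23 cm³, so a = 4.641 × 10^-8 cm = 4.64 Å.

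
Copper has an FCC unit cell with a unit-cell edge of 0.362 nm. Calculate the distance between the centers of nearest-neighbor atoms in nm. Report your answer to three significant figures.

In an FCC structure, atoms touch along the face diagonal, so √2·a = 4r; the nearest-neighbor distance equals 2r = 0.7071·a.
d = 0.7071 × 0.362 = 0.256 nm.

0.256 nm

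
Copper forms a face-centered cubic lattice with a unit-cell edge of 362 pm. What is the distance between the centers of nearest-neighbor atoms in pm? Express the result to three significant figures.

256 pm

In an FCC structure, atoms touch along the face diagonal, so √2·a = 4r; the nearest-neighbor distance equals 2r = 0.7071·a.
d = 0.7071 × 362 = 256 pm.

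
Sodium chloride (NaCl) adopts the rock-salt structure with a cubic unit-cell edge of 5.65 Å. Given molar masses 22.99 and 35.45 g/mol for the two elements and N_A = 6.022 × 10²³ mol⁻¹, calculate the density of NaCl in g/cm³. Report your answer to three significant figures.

2.15 g/cm³

The rock-salt structure contains Z = 4 formula units per cell; M(NaCl) = 22.99 + 35.45 = 58.44 g/mol.
a³ = (5.650 × 10^-8 cm)³ = 1.804 × 10^-22 cm³.
ρ = 4 × 58.44 / (6.022 × 10²³ × 1.804 × 10^-22) = 2.152 g/cm³.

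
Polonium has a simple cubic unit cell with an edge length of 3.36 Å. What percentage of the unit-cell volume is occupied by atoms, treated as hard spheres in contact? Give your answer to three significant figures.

In a simple cubic lattice atoms touch along the cell edge, so a = 2r, so r = 0.5000a = 1.680 Å.
Packing fraction = Z·(4/3)πr³ / a³ = 1 × (4/3)π × (1.680)³ / (3.36)³ = 0.5236 = 52.4%.

52.4%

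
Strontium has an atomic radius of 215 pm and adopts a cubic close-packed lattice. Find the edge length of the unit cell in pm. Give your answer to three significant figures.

608 pm

In an FCC lattice, atoms touch along the face diagonal, so √2·a = 4r.
a = 4r/√2 = 4 × 215 / 1.4142 = 608 pm.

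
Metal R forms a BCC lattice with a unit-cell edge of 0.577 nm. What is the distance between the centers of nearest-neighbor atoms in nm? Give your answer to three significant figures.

0.500 nm

In a BCC structure, atoms touch along the body diagonal, so √3·a = 4r; the nearest-neighbor distance equals 2r = 0.8660·a.
d = 0.8660 × 0.577 = 0.500 nm.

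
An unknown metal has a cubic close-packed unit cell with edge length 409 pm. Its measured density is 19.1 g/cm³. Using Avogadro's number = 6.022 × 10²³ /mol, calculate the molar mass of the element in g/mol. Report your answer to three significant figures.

197 g/mol

An FCC cell has Z = 4 atoms; a = 4.090 × 10^-8 cm.
M = ρ·N_A·a³/Z = 19.1 × 6.022 × 10²³ × 6.842 × 10^-23 / 4 = 197 g/mol.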